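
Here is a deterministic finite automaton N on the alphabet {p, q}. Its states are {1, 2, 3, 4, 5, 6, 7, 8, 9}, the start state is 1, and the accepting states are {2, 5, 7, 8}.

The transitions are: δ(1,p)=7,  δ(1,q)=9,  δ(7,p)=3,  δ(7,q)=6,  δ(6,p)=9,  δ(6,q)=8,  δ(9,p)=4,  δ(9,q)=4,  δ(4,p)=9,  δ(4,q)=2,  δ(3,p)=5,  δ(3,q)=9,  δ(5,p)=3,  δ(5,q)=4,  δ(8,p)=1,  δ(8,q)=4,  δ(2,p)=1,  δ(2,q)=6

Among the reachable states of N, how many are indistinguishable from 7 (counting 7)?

All states are reachable from the start state.
Start with accepting vs non-accepting: {2,5,7,8} | {1,3,4,6,9}.
Refine {1,3,4,6,9} on symbol p: members go to different blocks, giving {4,6,9} and {1,3}.
Split {4,6,9} by δ(·,q) → {4,6} and {9}.
No further refinement is possible. Final partition (4 blocks): {2,5,7,8} | {4,6} | {1,3} | {9}.
The equivalence class containing 7 is {2,5,7,8}, of size 4.

4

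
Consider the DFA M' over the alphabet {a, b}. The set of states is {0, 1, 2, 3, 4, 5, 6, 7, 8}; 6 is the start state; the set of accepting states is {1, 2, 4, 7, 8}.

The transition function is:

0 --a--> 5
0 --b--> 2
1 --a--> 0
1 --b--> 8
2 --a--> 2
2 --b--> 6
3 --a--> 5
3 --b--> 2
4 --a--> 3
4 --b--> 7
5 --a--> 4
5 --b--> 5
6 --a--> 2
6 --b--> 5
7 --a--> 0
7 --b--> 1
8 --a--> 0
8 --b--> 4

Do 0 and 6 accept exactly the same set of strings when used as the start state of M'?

No

Every state is reachable, so we keep all 9.
Start with accepting vs non-accepting: {1,2,4,7,8} | {0,3,5,6}.
Refine {1,2,4,7,8} on symbol a: members go to different blocks, giving {1,4,7,8} and {2}.
Split {0,3,5,6} by δ(·,a) → {0,3} and {5} and {6}.
No further refinement is possible. Final partition (5 blocks): {1,4,7,8} | {0,3} | {2} | {5} | {6}.
0 and 6 end up in different blocks, so they are distinguishable. For instance, the string 'a' is accepted from only 6.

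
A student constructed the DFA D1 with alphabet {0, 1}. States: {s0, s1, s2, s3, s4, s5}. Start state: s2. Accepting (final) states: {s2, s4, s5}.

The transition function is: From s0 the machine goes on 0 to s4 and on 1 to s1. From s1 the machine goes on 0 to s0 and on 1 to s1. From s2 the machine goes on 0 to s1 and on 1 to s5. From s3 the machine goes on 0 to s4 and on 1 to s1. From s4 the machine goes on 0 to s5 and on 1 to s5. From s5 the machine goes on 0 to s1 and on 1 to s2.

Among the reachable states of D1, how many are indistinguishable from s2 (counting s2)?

2

First remove the unreachable states {s3}; 5 states remain.
Start with accepting vs non-accepting: {s2,s4,s5} | {s0,s1}.
On input 0, block {s2,s4,s5} splits into {s2,s5} and {s4}.
Refine {s0,s1} on symbol 0: members go to different blocks, giving {s0} and {s1}.
No further refinement is possible. Final partition (4 blocks): {s2,s5} | {s0} | {s4} | {s1}.
State s2 belongs to the block {s2,s5}, which has 2 states.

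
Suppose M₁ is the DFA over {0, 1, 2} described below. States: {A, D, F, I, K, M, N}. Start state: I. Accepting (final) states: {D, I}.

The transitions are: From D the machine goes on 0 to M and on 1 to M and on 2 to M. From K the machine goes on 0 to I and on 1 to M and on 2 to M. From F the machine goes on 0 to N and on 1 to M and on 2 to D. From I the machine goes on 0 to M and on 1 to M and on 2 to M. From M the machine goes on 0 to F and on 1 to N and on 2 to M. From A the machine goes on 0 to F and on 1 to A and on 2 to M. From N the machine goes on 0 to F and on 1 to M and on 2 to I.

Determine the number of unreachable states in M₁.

2

Starting at I and following transitions, the reachable set is {D, F, I, M, N}. That leaves A, K unreachable — 2 in total.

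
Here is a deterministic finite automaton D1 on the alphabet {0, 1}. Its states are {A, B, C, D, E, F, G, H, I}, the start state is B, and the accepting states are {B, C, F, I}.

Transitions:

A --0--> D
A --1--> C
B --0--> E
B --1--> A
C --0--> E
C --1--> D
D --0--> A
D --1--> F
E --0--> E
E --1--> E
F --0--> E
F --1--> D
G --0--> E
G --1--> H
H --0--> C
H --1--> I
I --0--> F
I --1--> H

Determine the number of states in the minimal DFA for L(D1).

Reachable states from the start: {A,B,C,D,E,F}. Unreachable: {G,H,I} — drop them.
Start with accepting vs non-accepting: {B,C,F} | {A,D,E}.
On input 1, block {A,D,E} splits into {A,D} and {E}.
No further refinement is possible. Final partition (3 blocks): {B,C,F} | {A,D} | {E}.

3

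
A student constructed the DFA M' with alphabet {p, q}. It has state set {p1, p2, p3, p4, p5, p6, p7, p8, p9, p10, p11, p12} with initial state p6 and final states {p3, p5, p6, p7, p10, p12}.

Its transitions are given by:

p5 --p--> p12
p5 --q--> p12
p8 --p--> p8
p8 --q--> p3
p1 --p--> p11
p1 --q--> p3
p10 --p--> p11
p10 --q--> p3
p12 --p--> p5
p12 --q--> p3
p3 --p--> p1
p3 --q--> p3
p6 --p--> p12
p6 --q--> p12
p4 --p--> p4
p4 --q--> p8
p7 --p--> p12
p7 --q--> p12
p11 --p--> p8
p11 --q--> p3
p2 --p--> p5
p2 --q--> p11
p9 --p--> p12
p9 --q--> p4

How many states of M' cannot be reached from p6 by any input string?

Starting at p6 and following transitions, the reachable set is {p1, p3, p5, p6, p8, p11, p12}. That leaves p2, p4, p7, p9, p10 unreachable — 5 in total.

5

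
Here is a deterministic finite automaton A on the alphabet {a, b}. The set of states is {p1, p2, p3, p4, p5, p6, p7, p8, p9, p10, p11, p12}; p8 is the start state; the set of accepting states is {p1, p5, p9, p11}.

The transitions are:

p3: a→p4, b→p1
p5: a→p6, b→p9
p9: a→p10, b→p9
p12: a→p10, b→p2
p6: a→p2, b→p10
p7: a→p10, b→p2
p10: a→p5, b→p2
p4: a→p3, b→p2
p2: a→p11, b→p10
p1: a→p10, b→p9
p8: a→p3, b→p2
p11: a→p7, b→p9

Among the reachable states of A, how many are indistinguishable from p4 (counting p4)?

States {p12} cannot be reached from the start state, so discard them.
P0 = {p1,p5,p9,p11} | {p2,p3,p4,p6,p7,p8,p10}.
Refine {p2,p3,p4,p6,p7,p8,p10} on symbol a: members go to different blocks, giving {p3,p4,p6,p7,p8} and {p2,p10}.
Refine {p1,p5,p9,p11} on symbol a: members go to different blocks, giving {p1,p9} and {p5,p11}.
On input a, block {p3,p4,p6,p7,p8} splits into {p3,p4,p8} and {p6,p7}.
Refine {p3,p4,p8} on symbol b: members go to different blocks, giving {p4,p8} and {p3}.
No further refinement is possible. Final partition (6 blocks): {p1,p9} | {p4,p8} | {p2,p10} | {p5,p11} | {p6,p7} | {p3}.
State p4 belongs to the block {p4,p8}, which has 2 states.

2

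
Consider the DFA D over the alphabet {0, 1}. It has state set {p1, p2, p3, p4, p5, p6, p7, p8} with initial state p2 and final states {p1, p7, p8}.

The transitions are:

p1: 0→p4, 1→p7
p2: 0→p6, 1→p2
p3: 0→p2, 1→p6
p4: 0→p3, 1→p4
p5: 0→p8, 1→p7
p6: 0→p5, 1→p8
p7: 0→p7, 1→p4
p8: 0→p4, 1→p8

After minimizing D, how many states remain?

7

First remove the unreachable states {p1}; 7 states remain.
Start with accepting vs non-accepting: {p7,p8} | {p2,p3,p4,p5,p6}.
Split {p7,p8} by δ(·,0) → {p7} and {p8}.
Split {p2,p3,p4,p5,p6} by δ(·,0) → {p2,p3,p4,p6} and {p5}.
Split {p2,p3,p4,p6} by δ(·,0) → {p2,p3,p4} and {p6}.
On input 0, block {p2,p3,p4} splits into {p3,p4} and {p2}.
On input 0, block {p3,p4} splits into {p3} and {p4}.
Stable partition: {p7} | {p3} | {p8} | {p5} | {p6} | {p2} | {p4} — 7 equivalence classes.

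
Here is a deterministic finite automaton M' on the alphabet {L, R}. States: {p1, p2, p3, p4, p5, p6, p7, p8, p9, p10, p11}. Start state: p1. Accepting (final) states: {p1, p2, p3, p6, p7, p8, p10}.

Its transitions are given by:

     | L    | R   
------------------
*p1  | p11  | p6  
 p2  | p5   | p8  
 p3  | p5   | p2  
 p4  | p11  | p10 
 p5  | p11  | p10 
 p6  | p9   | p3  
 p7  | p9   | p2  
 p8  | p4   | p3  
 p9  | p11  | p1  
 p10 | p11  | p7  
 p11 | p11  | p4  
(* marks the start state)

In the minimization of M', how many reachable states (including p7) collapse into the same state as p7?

5

All states are reachable from the start state.
Initial partition by acceptance: {p1,p2,p3,p6,p7,p8,p10} | {p4,p5,p9,p11}.
Refine {p4,p5,p9,p11} on symbol R: members go to different blocks, giving {p4,p5,p9} and {p11}.
On input L, block {p1,p2,p3,p6,p7,p8,p10} splits into {p2,p3,p6,p7,p8} and {p1,p10}.
The partition is now stable with 4 blocks: {p2,p3,p6,p7,p8} | {p4,p5,p9} | {p11} | {p1,p10}.
State p7 belongs to the block {p2,p3,p6,p7,p8}, which has 5 states.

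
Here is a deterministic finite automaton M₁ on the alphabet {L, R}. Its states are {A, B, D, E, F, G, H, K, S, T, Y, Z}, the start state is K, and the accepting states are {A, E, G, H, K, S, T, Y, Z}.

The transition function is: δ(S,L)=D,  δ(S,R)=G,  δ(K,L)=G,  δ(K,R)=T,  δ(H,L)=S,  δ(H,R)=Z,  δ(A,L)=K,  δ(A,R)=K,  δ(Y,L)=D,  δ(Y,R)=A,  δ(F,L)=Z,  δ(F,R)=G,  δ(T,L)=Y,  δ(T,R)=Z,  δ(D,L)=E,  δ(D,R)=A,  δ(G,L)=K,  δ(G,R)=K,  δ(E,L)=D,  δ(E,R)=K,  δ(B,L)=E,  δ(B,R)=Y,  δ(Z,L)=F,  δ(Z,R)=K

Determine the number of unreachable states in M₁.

3

Starting at K and following transitions, the reachable set is {A, D, E, F, G, K, T, Y, Z}. That leaves B, H, S unreachable — 3 in total.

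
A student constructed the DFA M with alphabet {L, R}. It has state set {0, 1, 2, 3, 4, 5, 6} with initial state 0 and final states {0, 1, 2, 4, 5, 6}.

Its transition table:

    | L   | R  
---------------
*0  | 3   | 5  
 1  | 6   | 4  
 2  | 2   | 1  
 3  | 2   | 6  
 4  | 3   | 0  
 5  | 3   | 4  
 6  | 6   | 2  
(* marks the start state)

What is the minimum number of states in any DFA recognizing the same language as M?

Initial partition by acceptance: {0,1,2,4,5,6} | {3}.
Split {0,1,2,4,5,6} by δ(·,L) → {0,4,5} and {1,2,6}.
Refine {1,2,6} on symbol R: members go to different blocks, giving {2,6} and {1}.
On input R, block {2,6} splits into {2} and {6}.
Stable partition: {0,4,5} | {3} | {2} | {1} | {6} — 5 equivalence classes.

5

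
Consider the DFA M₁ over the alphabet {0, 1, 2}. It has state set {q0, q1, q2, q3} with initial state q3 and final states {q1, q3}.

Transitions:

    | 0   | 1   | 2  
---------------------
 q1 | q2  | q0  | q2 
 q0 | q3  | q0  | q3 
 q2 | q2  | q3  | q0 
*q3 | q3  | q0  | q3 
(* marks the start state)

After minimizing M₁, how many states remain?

2

First remove the unreachable states {q1,q2}; 2 states remain.
Start with accepting vs non-accepting: {q3} | {q0}.
The partition is now stable with 2 blocks: {q3} | {q0}.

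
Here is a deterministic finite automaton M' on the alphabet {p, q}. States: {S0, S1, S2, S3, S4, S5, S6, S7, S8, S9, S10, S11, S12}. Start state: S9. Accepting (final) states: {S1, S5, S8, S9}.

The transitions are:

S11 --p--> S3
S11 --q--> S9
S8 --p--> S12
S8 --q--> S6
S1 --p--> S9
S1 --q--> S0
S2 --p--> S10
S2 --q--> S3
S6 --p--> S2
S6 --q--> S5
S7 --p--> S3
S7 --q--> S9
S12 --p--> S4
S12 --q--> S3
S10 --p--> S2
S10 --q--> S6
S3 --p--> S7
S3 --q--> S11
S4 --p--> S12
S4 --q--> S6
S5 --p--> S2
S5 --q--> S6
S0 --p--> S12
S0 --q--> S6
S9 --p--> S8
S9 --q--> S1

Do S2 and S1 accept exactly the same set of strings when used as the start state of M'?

Every state is reachable, so we keep all 13.
Initial partition by acceptance: {S1,S5,S8,S9} | {S0,S2,S3,S4,S6,S7,S10,S11,S12}.
Refine {S1,S5,S8,S9} on symbol p: members go to different blocks, giving {S1,S9} and {S5,S8}.
Split {S1,S9} by δ(·,p) → {S1} and {S9}.
Split {S0,S2,S3,S4,S6,S7,S10,S11,S12} by δ(·,q) → {S0,S2,S3,S4,S10,S12} and {S7,S11} and {S6}.
Refine {S0,S2,S3,S4,S10,S12} on symbol p: members go to different blocks, giving {S0,S2,S4,S10,S12} and {S3}.
Refine {S0,S2,S4,S10,S12} on symbol q: members go to different blocks, giving {S0,S4,S10} and {S2,S12}.
Stable partition: {S1} | {S0,S4,S10} | {S5,S8} | {S9} | {S7,S11} | {S6} | {S3} | {S2,S12} — 8 equivalence classes.
S2 and S1 end up in different blocks, so they are distinguishable. For instance, the string 'ε' is accepted from only S1.

No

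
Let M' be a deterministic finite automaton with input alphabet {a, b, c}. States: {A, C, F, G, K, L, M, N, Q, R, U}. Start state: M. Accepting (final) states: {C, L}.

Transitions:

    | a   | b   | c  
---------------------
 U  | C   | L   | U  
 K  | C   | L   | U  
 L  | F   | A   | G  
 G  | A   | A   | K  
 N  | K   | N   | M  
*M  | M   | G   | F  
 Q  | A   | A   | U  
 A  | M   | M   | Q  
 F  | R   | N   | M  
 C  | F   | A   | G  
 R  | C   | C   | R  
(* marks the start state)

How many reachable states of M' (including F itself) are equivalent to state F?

Every state is reachable, so we keep all 11.
Initial partition by acceptance: {C,L} | {A,F,G,K,M,N,Q,R,U}.
Refine {A,F,G,K,M,N,Q,R,U} on symbol a: members go to different blocks, giving {A,F,G,M,N,Q} and {K,R,U}.
Split {A,F,G,M,N,Q} by δ(·,a) → {A,G,M,Q} and {F,N}.
On input c, block {A,G,M,Q} splits into {G,Q} and {A} and {M}.
Stable partition: {C,L} | {G,Q} | {K,R,U} | {F,N} | {A} | {M} — 6 equivalence classes.
The equivalence class containing F is {F,N}, of size 2.

2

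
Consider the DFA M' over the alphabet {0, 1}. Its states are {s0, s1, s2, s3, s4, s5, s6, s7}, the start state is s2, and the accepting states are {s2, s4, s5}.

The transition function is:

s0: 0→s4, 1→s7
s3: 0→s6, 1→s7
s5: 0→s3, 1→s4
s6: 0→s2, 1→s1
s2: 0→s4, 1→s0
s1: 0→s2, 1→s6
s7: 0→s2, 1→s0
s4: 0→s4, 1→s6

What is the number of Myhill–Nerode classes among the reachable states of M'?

First remove the unreachable states {s3,s5}; 6 states remain.
P0 = {s2,s4} | {s0,s1,s6,s7}.
The partition is now stable with 2 blocks: {s2,s4} | {s0,s1,s6,s7}.

2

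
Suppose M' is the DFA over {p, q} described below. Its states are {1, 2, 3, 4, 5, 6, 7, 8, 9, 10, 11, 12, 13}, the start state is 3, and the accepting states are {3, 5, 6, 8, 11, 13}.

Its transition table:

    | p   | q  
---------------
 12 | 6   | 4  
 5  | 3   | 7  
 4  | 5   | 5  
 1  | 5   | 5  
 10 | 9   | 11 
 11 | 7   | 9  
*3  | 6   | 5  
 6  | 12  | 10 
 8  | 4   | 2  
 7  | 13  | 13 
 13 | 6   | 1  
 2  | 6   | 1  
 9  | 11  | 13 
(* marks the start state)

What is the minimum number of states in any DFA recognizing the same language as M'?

10

Reachable states from the start: {1,3,4,5,6,7,9,10,11,12,13}. Unreachable: {2,8} — drop them.
Start with accepting vs non-accepting: {3,5,6,11,13} | {1,4,7,9,10,12}.
On input p, block {3,5,6,11,13} splits into {3,5,13} and {6,11}.
Split {3,5,13} by δ(·,p) → {3,13} and {5}.
Split {3,13} by δ(·,q) → {3} and {13}.
On input p, block {1,4,7,9,10,12} splits into {1,4} and {9,12} and {7} and {10}.
On input p, block {6,11} splits into {6} and {11}.
Refine {9,12} on symbol p: members go to different blocks, giving {9} and {12}.
Stable partition: {3} | {1,4} | {6} | {5} | {13} | {9} | {7} | {10} | {11} | {12} — 10 equivalence classes.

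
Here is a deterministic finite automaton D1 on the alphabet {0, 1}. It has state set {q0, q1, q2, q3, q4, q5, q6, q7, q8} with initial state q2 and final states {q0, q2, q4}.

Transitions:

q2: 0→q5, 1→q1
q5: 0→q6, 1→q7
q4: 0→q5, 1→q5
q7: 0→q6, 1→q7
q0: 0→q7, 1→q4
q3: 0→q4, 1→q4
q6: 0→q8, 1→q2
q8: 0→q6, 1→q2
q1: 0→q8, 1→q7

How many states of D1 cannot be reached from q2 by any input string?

BFS from q2 reaches {q1, q2, q5, q6, q7, q8}; the 3 state(s) q0, q3, q4 are never visited.

3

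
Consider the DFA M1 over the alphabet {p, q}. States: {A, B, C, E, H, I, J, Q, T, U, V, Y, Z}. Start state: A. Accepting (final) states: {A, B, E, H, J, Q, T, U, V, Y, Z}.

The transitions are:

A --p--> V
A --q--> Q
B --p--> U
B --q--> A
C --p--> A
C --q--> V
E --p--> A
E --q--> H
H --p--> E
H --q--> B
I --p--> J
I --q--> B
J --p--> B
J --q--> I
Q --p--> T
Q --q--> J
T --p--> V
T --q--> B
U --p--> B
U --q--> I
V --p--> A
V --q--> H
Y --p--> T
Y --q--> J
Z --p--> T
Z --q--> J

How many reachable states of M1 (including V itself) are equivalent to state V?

First remove the unreachable states {C,Y,Z}; 10 states remain.
Initial partition by acceptance: {A,B,E,H,J,Q,T,U,V} | {I}.
On input q, block {A,B,E,H,J,Q,T,U,V} splits into {A,B,E,H,Q,T,V} and {J,U}.
Refine {A,B,E,H,Q,T,V} on symbol p: members go to different blocks, giving {A,E,H,Q,T,V} and {B}.
On input q, block {A,E,H,Q,T,V} splits into {A,E,V} and {H,T} and {Q}.
On input q, block {A,E,V} splits into {E,V} and {A}.
Stable partition: {E,V} | {I} | {J,U} | {B} | {H,T} | {Q} | {A} — 7 equivalence classes.
State V belongs to the block {E,V}, which has 2 states.

2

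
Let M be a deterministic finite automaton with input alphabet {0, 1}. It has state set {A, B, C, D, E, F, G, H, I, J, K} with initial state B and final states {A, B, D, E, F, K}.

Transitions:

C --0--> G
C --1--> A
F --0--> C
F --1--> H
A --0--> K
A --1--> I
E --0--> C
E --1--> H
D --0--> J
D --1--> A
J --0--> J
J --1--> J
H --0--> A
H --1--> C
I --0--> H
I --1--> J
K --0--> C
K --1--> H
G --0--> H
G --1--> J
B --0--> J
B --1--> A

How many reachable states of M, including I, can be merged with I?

2

Reachable states from the start: {A,B,C,G,H,I,J,K}. Unreachable: {D,E,F} — drop them.
P0 = {A,B,K} | {C,G,H,I,J}.
Refine {A,B,K} on symbol 0: members go to different blocks, giving {B,K} and {A}.
Refine {B,K} on symbol 1: members go to different blocks, giving {B} and {K}.
Split {C,G,H,I,J} by δ(·,0) → {C,G,I,J} and {H}.
On input 0, block {C,G,I,J} splits into {C,J} and {G,I}.
Refine {C,J} on symbol 0: members go to different blocks, giving {C} and {J}.
No further refinement is possible. Final partition (7 blocks): {B} | {C} | {A} | {K} | {H} | {G,I} | {J}.
State I belongs to the block {G,I}, which has 2 states.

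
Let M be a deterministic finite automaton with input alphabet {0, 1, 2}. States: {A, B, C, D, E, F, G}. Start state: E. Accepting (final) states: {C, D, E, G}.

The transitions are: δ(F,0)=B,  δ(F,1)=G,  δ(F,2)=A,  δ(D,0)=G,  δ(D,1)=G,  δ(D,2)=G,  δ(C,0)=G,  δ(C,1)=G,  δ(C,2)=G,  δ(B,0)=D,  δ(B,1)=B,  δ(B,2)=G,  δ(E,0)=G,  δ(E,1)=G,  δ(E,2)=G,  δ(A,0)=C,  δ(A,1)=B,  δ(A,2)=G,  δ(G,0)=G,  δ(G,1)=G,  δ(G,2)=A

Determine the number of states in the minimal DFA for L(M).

States {F} cannot be reached from the start state, so discard them.
Initial partition by acceptance: {C,D,E,G} | {A,B}.
On input 2, block {C,D,E,G} splits into {C,D,E} and {G}.
Stable partition: {C,D,E} | {A,B} | {G} — 3 equivalence classes.

3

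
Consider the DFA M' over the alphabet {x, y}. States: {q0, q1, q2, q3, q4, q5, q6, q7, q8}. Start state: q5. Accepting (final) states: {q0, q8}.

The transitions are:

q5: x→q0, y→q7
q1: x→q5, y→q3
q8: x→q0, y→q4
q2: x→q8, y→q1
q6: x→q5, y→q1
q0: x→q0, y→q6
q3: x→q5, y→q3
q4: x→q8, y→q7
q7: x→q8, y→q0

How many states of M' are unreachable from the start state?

1

BFS from q5 reaches {q0, q1, q3, q4, q5, q6, q7, q8}; the 1 state(s) q2 are never visited.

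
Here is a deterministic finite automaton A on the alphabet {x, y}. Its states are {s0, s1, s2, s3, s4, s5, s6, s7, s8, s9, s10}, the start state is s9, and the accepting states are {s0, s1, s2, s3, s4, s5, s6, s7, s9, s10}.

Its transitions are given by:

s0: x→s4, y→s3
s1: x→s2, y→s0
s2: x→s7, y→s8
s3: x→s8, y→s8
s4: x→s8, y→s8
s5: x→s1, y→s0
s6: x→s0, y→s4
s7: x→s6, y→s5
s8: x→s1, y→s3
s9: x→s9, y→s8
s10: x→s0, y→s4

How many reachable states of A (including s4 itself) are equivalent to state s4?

Reachable states from the start: {s0,s1,s2,s3,s4,s5,s6,s7,s8,s9}. Unreachable: {s10} — drop them.
Start with accepting vs non-accepting: {s0,s1,s2,s3,s4,s5,s6,s7,s9} | {s8}.
Split {s0,s1,s2,s3,s4,s5,s6,s7,s9} by δ(·,x) → {s0,s1,s2,s5,s6,s7,s9} and {s3,s4}.
Refine {s0,s1,s2,s5,s6,s7,s9} on symbol x: members go to different blocks, giving {s1,s2,s5,s6,s7,s9} and {s0}.
On input x, block {s1,s2,s5,s6,s7,s9} splits into {s1,s2,s5,s7,s9} and {s6}.
On input x, block {s1,s2,s5,s7,s9} splits into {s1,s2,s5,s9} and {s7}.
Split {s1,s2,s5,s9} by δ(·,x) → {s1,s5,s9} and {s2}.
Split {s1,s5,s9} by δ(·,x) → {s5,s9} and {s1}.
Refine {s5,s9} on symbol x: members go to different blocks, giving {s5} and {s9}.
The partition is now stable with 9 blocks: {s5} | {s8} | {s3,s4} | {s0} | {s6} | {s7} | {s2} | {s1} | {s9}.
State s4 belongs to the block {s3,s4}, which has 2 states.

2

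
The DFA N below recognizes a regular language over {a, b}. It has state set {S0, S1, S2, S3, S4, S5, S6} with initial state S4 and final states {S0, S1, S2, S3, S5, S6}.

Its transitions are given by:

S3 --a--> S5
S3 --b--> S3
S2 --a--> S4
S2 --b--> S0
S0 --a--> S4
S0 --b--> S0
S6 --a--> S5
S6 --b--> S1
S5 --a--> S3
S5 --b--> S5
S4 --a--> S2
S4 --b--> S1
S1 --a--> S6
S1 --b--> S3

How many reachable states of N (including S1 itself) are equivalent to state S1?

Start with accepting vs non-accepting: {S0,S1,S2,S3,S5,S6} | {S4}.
Split {S0,S1,S2,S3,S5,S6} by δ(·,a) → {S1,S3,S5,S6} and {S0,S2}.
Stable partition: {S1,S3,S5,S6} | {S4} | {S0,S2} — 3 equivalence classes.
The equivalence class containing S1 is {S1,S3,S5,S6}, of size 4.

4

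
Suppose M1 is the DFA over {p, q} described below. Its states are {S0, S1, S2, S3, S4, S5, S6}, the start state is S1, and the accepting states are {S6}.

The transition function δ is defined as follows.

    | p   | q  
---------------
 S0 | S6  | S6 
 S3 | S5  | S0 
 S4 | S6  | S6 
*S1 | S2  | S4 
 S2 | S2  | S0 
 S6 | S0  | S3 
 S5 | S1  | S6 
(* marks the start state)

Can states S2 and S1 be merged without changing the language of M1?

Initial partition by acceptance: {S6} | {S0,S1,S2,S3,S4,S5}.
Refine {S0,S1,S2,S3,S4,S5} on symbol p: members go to different blocks, giving {S1,S2,S3,S5} and {S0,S4}.
Refine {S1,S2,S3,S5} on symbol q: members go to different blocks, giving {S1,S2,S3} and {S5}.
Refine {S1,S2,S3} on symbol p: members go to different blocks, giving {S1,S2} and {S3}.
The partition is now stable with 5 blocks: {S6} | {S1,S2} | {S0,S4} | {S5} | {S3}.
S2 and S1 lie in the same block of the stable partition, so they are equivalent — no string distinguishes them.

Yes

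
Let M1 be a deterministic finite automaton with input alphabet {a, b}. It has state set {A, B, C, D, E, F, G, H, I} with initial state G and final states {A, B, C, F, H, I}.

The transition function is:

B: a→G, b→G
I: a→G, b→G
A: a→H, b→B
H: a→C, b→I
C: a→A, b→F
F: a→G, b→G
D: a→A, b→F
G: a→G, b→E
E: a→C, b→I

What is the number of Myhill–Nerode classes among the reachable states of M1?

States {D} cannot be reached from the start state, so discard them.
P0 = {A,B,C,F,H,I} | {E,G}.
Split {A,B,C,F,H,I} by δ(·,a) → {A,C,H} and {B,F,I}.
On input a, block {E,G} splits into {E} and {G}.
Stable partition: {A,C,H} | {E} | {B,F,I} | {G} — 4 equivalence classes.

4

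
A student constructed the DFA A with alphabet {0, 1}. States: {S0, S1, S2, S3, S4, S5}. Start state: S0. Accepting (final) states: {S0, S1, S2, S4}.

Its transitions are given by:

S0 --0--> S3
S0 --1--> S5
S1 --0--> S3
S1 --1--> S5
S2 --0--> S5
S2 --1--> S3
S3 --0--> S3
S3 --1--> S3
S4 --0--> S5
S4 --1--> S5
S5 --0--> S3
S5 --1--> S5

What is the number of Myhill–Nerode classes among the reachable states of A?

2

First remove the unreachable states {S1,S2,S4}; 3 states remain.
Start with accepting vs non-accepting: {S0} | {S3,S5}.
The partition is now stable with 2 blocks: {S0} | {S3,S5}.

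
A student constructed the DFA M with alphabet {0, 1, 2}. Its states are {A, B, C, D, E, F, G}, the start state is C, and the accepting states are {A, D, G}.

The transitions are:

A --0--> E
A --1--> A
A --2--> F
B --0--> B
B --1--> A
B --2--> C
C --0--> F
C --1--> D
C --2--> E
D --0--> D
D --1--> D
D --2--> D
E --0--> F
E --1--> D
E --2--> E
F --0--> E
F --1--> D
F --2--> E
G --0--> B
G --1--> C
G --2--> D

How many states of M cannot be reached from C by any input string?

No path from C leads to A, B, G; the other 4 states are all reachable.

3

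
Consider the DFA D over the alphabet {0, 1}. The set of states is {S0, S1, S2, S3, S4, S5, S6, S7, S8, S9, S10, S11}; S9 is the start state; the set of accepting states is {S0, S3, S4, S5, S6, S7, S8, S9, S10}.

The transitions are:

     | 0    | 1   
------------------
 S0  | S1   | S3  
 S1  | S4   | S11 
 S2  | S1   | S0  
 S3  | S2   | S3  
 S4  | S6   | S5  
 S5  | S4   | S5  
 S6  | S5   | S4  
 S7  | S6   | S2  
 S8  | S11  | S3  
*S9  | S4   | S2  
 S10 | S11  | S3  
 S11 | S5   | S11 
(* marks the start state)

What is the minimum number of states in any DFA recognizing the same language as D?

States {S7,S8,S10} cannot be reached from the start state, so discard them.
Initial partition by acceptance: {S0,S3,S4,S5,S6,S9} | {S1,S2,S11}.
On input 0, block {S0,S3,S4,S5,S6,S9} splits into {S4,S5,S6,S9} and {S0,S3}.
On input 1, block {S4,S5,S6,S9} splits into {S4,S5,S6} and {S9}.
On input 0, block {S1,S2,S11} splits into {S1,S11} and {S2}.
On input 0, block {S0,S3} splits into {S0} and {S3}.
The partition is now stable with 6 blocks: {S4,S5,S6} | {S1,S11} | {S0} | {S9} | {S2} | {S3}.

6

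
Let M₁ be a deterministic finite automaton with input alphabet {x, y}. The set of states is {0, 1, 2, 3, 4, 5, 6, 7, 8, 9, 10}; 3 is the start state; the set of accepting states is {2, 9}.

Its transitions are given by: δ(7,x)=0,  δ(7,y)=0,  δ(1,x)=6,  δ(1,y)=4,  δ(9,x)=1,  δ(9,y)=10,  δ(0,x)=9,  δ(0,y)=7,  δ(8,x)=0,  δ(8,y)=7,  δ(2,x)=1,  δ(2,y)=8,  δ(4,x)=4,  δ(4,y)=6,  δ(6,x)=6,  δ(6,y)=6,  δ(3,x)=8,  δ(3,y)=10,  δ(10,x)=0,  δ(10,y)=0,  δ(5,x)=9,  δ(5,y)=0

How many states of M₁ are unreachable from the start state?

2

Starting at 3 and following transitions, the reachable set is {0, 1, 3, 4, 6, 7, 8, 9, 10}. That leaves 2, 5 unreachable — 2 in total.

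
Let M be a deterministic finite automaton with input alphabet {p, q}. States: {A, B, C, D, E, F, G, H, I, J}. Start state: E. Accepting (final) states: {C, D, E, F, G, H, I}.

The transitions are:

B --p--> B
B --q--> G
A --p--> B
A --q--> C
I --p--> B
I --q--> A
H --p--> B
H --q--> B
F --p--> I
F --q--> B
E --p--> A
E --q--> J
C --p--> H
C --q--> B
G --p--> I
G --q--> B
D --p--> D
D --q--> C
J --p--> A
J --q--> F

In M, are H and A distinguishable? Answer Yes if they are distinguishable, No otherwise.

States {D} cannot be reached from the start state, so discard them.
Start with accepting vs non-accepting: {C,E,F,G,H,I} | {A,B,J}.
Split {C,E,F,G,H,I} by δ(·,p) → {C,F,G} and {E,H,I}.
Stable partition: {C,F,G} | {A,B,J} | {E,H,I} — 3 equivalence classes.
H and A end up in different blocks, so they are distinguishable. For instance, the string 'ε' is accepted from only H.

Yes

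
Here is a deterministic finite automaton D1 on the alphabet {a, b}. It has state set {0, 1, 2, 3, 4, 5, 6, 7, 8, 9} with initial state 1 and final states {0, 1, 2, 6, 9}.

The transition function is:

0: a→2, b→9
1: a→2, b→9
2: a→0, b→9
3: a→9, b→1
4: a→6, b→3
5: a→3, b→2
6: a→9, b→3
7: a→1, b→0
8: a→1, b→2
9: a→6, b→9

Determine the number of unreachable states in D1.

4

No path from 1 leads to 4, 5, 7, 8; the other 6 states are all reachable.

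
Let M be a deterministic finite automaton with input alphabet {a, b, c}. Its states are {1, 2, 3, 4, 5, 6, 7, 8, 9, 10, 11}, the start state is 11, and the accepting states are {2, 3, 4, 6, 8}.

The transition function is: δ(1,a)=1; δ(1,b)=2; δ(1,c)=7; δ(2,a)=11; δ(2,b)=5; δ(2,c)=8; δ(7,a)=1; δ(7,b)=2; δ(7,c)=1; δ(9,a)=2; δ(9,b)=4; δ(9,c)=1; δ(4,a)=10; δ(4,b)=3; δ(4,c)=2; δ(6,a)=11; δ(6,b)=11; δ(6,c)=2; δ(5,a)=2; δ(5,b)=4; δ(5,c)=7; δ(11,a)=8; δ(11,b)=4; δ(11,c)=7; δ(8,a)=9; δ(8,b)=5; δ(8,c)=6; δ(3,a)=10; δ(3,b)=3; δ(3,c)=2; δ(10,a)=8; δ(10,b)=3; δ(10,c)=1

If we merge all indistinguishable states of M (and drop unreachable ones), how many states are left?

4

Every state is reachable, so we keep all 11.
P0 = {2,3,4,6,8} | {1,5,7,9,10,11}.
On input b, block {2,3,4,6,8} splits into {2,6,8} and {3,4}.
Split {1,5,7,9,10,11} by δ(·,a) → {5,9,10,11} and {1,7}.
No further refinement is possible. Final partition (4 blocks): {2,6,8} | {5,9,10,11} | {3,4} | {1,7}.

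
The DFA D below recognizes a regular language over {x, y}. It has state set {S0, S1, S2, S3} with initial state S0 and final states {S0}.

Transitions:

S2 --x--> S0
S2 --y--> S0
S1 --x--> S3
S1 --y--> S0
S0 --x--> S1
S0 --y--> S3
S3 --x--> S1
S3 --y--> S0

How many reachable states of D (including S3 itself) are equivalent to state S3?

First remove the unreachable states {S2}; 3 states remain.
Start with accepting vs non-accepting: {S0} | {S1,S3}.
No further refinement is possible. Final partition (2 blocks): {S0} | {S1,S3}.
The equivalence class containing S3 is {S1,S3}, of size 2.

2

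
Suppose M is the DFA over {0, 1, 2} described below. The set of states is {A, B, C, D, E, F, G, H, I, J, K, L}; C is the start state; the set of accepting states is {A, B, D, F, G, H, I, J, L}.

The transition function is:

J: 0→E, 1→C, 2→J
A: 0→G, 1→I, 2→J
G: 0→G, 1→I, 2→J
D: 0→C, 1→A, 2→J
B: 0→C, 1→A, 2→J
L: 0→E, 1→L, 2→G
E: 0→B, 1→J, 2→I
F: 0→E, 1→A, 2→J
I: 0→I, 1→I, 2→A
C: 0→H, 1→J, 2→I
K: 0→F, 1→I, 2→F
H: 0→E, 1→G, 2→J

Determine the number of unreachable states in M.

4

BFS from C reaches {A, B, C, E, G, H, I, J}; the 4 state(s) D, F, K, L are never visited.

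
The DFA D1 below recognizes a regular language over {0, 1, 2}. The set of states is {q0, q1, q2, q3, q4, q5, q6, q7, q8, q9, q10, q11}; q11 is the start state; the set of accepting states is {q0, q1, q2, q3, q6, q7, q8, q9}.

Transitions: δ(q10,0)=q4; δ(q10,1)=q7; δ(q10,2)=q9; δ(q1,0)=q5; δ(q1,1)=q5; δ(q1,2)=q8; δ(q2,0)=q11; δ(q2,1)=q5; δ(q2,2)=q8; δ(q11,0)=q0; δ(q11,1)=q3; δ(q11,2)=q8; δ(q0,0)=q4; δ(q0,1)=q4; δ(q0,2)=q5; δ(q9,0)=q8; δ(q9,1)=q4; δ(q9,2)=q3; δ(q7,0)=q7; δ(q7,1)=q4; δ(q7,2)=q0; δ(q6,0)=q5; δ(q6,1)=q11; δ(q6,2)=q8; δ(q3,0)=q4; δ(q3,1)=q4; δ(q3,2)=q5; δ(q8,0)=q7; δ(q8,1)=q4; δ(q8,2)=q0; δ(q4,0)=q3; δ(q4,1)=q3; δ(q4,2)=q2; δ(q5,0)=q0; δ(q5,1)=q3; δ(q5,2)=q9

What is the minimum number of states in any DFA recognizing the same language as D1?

States {q1,q6,q10} cannot be reached from the start state, so discard them.
P0 = {q0,q2,q3,q7,q8,q9} | {q4,q5,q11}.
On input 0, block {q0,q2,q3,q7,q8,q9} splits into {q0,q2,q3} and {q7,q8,q9}.
Refine {q0,q2,q3} on symbol 2: members go to different blocks, giving {q0,q3} and {q2}.
On input 2, block {q4,q5,q11} splits into {q5,q11} and {q4}.
The partition is now stable with 5 blocks: {q0,q3} | {q5,q11} | {q7,q8,q9} | {q2} | {q4}.

5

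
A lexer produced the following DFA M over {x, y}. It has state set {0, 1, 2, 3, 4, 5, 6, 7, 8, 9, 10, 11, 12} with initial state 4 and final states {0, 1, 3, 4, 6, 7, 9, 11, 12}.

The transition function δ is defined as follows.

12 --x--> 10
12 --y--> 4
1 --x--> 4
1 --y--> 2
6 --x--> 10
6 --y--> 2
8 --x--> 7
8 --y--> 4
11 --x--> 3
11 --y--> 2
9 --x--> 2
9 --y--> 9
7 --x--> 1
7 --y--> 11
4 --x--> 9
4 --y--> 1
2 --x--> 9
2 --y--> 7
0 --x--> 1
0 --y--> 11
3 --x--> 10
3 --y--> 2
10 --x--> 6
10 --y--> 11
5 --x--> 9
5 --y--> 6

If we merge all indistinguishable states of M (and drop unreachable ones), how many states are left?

8

Reachable states from the start: {1,2,3,4,6,7,9,10,11}. Unreachable: {0,5,8,12} — drop them.
P0 = {1,3,4,6,7,9,11} | {2,10}.
On input x, block {1,3,4,6,7,9,11} splits into {1,4,7,11} and {3,6,9}.
Refine {1,4,7,11} on symbol x: members go to different blocks, giving {1,7} and {4,11}.
On input x, block {1,7} splits into {1} and {7}.
On input y, block {2,10} splits into {2} and {10}.
On input x, block {3,6,9} splits into {3,6} and {9}.
Split {4,11} by δ(·,x) → {4} and {11}.
The partition is now stable with 8 blocks: {1} | {2} | {3,6} | {4} | {7} | {10} | {9} | {11}.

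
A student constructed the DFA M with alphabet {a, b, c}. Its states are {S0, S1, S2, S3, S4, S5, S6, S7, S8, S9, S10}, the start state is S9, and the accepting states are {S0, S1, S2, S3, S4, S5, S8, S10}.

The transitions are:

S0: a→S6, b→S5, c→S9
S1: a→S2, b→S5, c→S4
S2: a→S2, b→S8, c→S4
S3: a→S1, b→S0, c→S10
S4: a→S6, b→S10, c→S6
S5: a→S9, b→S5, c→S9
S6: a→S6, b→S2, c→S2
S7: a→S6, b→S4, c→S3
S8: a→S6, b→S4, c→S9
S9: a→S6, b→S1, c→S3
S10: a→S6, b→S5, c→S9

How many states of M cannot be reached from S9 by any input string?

1

No path from S9 leads to S7; the other 10 states are all reachable.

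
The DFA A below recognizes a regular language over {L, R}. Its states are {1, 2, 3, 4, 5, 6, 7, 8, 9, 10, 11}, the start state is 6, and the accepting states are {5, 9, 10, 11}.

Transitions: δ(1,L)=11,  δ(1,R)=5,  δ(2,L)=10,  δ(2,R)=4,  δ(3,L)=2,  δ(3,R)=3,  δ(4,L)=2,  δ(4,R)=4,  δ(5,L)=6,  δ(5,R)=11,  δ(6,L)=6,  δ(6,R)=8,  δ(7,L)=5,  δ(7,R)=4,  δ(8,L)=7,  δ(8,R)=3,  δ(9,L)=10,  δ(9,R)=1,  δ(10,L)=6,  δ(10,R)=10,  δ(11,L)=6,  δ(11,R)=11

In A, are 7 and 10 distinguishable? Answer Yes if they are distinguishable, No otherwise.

States {1,9} cannot be reached from the start state, so discard them.
Start with accepting vs non-accepting: {5,10,11} | {2,3,4,6,7,8}.
On input L, block {2,3,4,6,7,8} splits into {3,4,6,8} and {2,7}.
On input L, block {3,4,6,8} splits into {3,4,8} and {6}.
Stable partition: {5,10,11} | {3,4,8} | {2,7} | {6} — 4 equivalence classes.
7 and 10 end up in different blocks, so they are distinguishable. For instance, the string 'ε' is accepted from only 10.

Yes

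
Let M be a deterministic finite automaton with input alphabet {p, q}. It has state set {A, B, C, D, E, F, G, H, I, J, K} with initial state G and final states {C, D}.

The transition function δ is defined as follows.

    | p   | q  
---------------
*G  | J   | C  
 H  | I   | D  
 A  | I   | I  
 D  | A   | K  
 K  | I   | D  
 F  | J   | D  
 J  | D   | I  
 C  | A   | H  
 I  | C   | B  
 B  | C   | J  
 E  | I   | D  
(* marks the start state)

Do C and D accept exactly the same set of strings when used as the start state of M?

Yes

States {E,F} cannot be reached from the start state, so discard them.
Start with accepting vs non-accepting: {C,D} | {A,B,G,H,I,J,K}.
On input p, block {A,B,G,H,I,J,K} splits into {A,G,H,K} and {B,I,J}.
Split {A,G,H,K} by δ(·,q) → {G,H,K} and {A}.
The partition is now stable with 4 blocks: {C,D} | {G,H,K} | {B,I,J} | {A}.
C and D lie in the same block of the stable partition, so they are equivalent — no string distinguishes them.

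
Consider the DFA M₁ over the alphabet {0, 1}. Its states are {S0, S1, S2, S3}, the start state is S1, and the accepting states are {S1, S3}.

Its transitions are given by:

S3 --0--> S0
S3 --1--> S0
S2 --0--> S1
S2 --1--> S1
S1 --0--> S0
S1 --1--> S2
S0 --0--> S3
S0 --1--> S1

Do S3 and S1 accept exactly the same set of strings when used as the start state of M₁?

Yes

Start with accepting vs non-accepting: {S1,S3} | {S0,S2}.
The partition is now stable with 2 blocks: {S1,S3} | {S0,S2}.
S3 and S1 lie in the same block of the stable partition, so they are equivalent — no string distinguishes them.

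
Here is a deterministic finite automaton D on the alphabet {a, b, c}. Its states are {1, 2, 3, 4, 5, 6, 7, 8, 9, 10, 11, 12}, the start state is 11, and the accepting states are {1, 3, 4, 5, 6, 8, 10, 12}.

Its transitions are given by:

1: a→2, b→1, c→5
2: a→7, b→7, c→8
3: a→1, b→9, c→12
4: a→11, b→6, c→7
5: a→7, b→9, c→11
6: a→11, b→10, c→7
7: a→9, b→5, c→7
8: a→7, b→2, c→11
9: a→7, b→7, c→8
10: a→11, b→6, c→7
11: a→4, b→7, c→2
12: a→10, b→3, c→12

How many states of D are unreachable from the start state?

Starting at 11 and following transitions, the reachable set is {2, 4, 5, 6, 7, 8, 9, 10, 11}. That leaves 1, 3, 12 unreachable — 3 in total.

3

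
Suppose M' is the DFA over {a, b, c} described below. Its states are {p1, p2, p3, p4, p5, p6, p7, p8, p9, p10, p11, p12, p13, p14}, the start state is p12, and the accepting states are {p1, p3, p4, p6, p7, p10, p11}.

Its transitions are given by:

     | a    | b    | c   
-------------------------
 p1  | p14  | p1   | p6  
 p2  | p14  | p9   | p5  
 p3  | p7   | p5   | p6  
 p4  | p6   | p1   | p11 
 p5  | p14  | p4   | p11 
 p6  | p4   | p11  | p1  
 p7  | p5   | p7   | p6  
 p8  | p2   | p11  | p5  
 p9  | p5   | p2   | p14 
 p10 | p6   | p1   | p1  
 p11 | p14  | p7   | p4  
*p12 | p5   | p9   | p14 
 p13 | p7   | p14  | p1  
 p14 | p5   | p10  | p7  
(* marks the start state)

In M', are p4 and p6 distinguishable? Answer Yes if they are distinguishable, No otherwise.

Reachable states from the start: {p1,p2,p4,p5,p6,p7,p9,p10,p11,p12,p14}. Unreachable: {p3,p8,p13} — drop them.
P0 = {p1,p4,p6,p7,p10,p11} | {p2,p5,p9,p12,p14}.
Refine {p1,p4,p6,p7,p10,p11} on symbol a: members go to different blocks, giving {p1,p7,p11} and {p4,p6,p10}.
Split {p2,p5,p9,p12,p14} by δ(·,b) → {p2,p9,p12} and {p5,p14}.
No further refinement is possible. Final partition (4 blocks): {p1,p7,p11} | {p2,p9,p12} | {p4,p6,p10} | {p5,p14}.
p4 and p6 lie in the same block of the stable partition, so they are equivalent — no string distinguishes them.

No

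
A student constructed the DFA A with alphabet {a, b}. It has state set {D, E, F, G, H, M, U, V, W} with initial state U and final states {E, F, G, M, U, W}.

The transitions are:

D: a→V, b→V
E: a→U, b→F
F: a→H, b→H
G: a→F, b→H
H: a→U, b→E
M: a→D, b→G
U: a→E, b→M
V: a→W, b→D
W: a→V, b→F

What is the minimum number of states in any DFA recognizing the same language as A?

All states are reachable from the start state.
P0 = {E,F,G,M,U,W} | {D,H,V}.
Refine {E,F,G,M,U,W} on symbol a: members go to different blocks, giving {F,M,W} and {E,G,U}.
On input b, block {F,M,W} splits into {F} and {M} and {W}.
Refine {D,H,V} on symbol a: members go to different blocks, giving {V} and {H} and {D}.
Split {E,G,U} by δ(·,a) → {E,U} and {G}.
On input b, block {E,U} splits into {E} and {U}.
The partition is now stable with 9 blocks: {F} | {V} | {E} | {M} | {W} | {H} | {D} | {G} | {U}.

9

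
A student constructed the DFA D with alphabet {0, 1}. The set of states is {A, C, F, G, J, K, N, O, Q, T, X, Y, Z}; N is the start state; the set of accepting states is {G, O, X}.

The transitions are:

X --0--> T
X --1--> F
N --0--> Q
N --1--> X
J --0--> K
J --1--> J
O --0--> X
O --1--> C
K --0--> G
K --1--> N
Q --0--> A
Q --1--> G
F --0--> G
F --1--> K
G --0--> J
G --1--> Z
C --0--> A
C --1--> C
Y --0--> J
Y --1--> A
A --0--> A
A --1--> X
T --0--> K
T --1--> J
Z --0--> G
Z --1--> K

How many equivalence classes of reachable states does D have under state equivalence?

Reachable states from the start: {A,F,G,J,K,N,Q,T,X,Z}. Unreachable: {C,O,Y} — drop them.
P0 = {G,X} | {A,F,J,K,N,Q,T,Z}.
Refine {A,F,J,K,N,Q,T,Z} on symbol 0: members go to different blocks, giving {A,J,N,Q,T} and {F,K,Z}.
Split {A,J,N,Q,T} by δ(·,0) → {A,N,Q} and {J,T}.
On input 1, block {F,K,Z} splits into {F,Z} and {K}.
Stable partition: {G,X} | {A,N,Q} | {F,Z} | {J,T} | {K} — 5 equivalence classes.

5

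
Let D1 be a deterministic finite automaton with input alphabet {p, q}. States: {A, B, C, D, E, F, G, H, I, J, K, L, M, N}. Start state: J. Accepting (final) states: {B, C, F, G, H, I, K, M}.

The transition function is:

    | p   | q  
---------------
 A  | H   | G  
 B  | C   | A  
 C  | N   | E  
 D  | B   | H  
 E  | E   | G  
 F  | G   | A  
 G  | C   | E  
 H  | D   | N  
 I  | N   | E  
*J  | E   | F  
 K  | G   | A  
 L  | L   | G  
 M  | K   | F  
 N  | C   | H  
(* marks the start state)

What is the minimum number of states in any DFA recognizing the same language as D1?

10

States {I,K,L,M} cannot be reached from the start state, so discard them.
P0 = {B,C,F,G,H} | {A,D,E,J,N}.
Split {B,C,F,G,H} by δ(·,p) → {B,F,G} and {C,H}.
Refine {B,F,G} on symbol p: members go to different blocks, giving {B,G} and {F}.
Refine {A,D,E,J,N} on symbol p: members go to different blocks, giving {A,N} and {E,J} and {D}.
Split {B,G} by δ(·,q) → {B} and {G}.
Refine {A,N} on symbol q: members go to different blocks, giving {A} and {N}.
On input p, block {C,H} splits into {C} and {H}.
Refine {E,J} on symbol q: members go to different blocks, giving {E} and {J}.
The partition is now stable with 10 blocks: {B} | {A} | {C} | {F} | {E} | {D} | {G} | {N} | {H} | {J}.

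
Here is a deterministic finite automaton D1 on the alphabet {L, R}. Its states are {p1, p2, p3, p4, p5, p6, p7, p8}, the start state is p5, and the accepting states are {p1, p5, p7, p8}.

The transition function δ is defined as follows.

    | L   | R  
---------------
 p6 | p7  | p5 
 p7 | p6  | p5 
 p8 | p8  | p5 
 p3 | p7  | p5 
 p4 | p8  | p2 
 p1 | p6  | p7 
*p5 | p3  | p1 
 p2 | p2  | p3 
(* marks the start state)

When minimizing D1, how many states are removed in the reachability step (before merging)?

Starting at p5 and following transitions, the reachable set is {p1, p3, p5, p6, p7}. That leaves p2, p4, p8 unreachable — 3 in total.

3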